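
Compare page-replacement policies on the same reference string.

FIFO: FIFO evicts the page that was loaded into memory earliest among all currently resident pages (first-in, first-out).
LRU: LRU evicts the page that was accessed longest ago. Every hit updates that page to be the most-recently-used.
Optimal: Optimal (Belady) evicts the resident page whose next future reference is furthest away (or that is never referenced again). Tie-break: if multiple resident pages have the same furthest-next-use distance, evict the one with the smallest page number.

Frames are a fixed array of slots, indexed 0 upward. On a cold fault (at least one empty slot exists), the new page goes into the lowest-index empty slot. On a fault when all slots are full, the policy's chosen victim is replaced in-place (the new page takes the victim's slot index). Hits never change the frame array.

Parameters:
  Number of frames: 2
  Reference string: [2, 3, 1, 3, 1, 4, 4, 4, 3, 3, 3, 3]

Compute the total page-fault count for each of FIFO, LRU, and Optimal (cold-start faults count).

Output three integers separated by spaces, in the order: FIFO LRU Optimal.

--- FIFO ---
  step 0: ref 2 -> FAULT, frames=[2,-] (faults so far: 1)
  step 1: ref 3 -> FAULT, frames=[2,3] (faults so far: 2)
  step 2: ref 1 -> FAULT, evict 2, frames=[1,3] (faults so far: 3)
  step 3: ref 3 -> HIT, frames=[1,3] (faults so far: 3)
  step 4: ref 1 -> HIT, frames=[1,3] (faults so far: 3)
  step 5: ref 4 -> FAULT, evict 3, frames=[1,4] (faults so far: 4)
  step 6: ref 4 -> HIT, frames=[1,4] (faults so far: 4)
  step 7: ref 4 -> HIT, frames=[1,4] (faults so far: 4)
  step 8: ref 3 -> FAULT, evict 1, frames=[3,4] (faults so far: 5)
  step 9: ref 3 -> HIT, frames=[3,4] (faults so far: 5)
  step 10: ref 3 -> HIT, frames=[3,4] (faults so far: 5)
  step 11: ref 3 -> HIT, frames=[3,4] (faults so far: 5)
  FIFO total faults: 5
--- LRU ---
  step 0: ref 2 -> FAULT, frames=[2,-] (faults so far: 1)
  step 1: ref 3 -> FAULT, frames=[2,3] (faults so far: 2)
  step 2: ref 1 -> FAULT, evict 2, frames=[1,3] (faults so far: 3)
  step 3: ref 3 -> HIT, frames=[1,3] (faults so far: 3)
  step 4: ref 1 -> HIT, frames=[1,3] (faults so far: 3)
  step 5: ref 4 -> FAULT, evict 3, frames=[1,4] (faults so far: 4)
  step 6: ref 4 -> HIT, frames=[1,4] (faults so far: 4)
  step 7: ref 4 -> HIT, frames=[1,4] (faults so far: 4)
  step 8: ref 3 -> FAULT, evict 1, frames=[3,4] (faults so far: 5)
  step 9: ref 3 -> HIT, frames=[3,4] (faults so far: 5)
  step 10: ref 3 -> HIT, frames=[3,4] (faults so far: 5)
  step 11: ref 3 -> HIT, frames=[3,4] (faults so far: 5)
  LRU total faults: 5
--- Optimal ---
  step 0: ref 2 -> FAULT, frames=[2,-] (faults so far: 1)
  step 1: ref 3 -> FAULT, frames=[2,3] (faults so far: 2)
  step 2: ref 1 -> FAULT, evict 2, frames=[1,3] (faults so far: 3)
  step 3: ref 3 -> HIT, frames=[1,3] (faults so far: 3)
  step 4: ref 1 -> HIT, frames=[1,3] (faults so far: 3)
  step 5: ref 4 -> FAULT, evict 1, frames=[4,3] (faults so far: 4)
  step 6: ref 4 -> HIT, frames=[4,3] (faults so far: 4)
  step 7: ref 4 -> HIT, frames=[4,3] (faults so far: 4)
  step 8: ref 3 -> HIT, frames=[4,3] (faults so far: 4)
  step 9: ref 3 -> HIT, frames=[4,3] (faults so far: 4)
  step 10: ref 3 -> HIT, frames=[4,3] (faults so far: 4)
  step 11: ref 3 -> HIT, frames=[4,3] (faults so far: 4)
  Optimal total faults: 4

Answer: 5 5 4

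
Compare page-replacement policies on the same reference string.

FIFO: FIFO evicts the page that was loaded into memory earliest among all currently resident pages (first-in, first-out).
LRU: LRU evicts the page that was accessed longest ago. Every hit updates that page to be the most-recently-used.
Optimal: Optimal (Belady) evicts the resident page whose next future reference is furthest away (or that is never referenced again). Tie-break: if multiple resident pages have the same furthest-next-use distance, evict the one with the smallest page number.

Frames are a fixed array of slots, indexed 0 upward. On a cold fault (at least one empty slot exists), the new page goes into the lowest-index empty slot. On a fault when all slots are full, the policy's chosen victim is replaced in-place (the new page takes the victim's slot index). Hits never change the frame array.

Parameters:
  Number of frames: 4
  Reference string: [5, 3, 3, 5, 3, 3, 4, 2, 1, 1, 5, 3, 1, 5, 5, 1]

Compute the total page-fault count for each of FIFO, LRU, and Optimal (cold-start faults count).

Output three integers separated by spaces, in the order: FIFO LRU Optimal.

--- FIFO ---
  step 0: ref 5 -> FAULT, frames=[5,-,-,-] (faults so far: 1)
  step 1: ref 3 -> FAULT, frames=[5,3,-,-] (faults so far: 2)
  step 2: ref 3 -> HIT, frames=[5,3,-,-] (faults so far: 2)
  step 3: ref 5 -> HIT, frames=[5,3,-,-] (faults so far: 2)
  step 4: ref 3 -> HIT, frames=[5,3,-,-] (faults so far: 2)
  step 5: ref 3 -> HIT, frames=[5,3,-,-] (faults so far: 2)
  step 6: ref 4 -> FAULT, frames=[5,3,4,-] (faults so far: 3)
  step 7: ref 2 -> FAULT, frames=[5,3,4,2] (faults so far: 4)
  step 8: ref 1 -> FAULT, evict 5, frames=[1,3,4,2] (faults so far: 5)
  step 9: ref 1 -> HIT, frames=[1,3,4,2] (faults so far: 5)
  step 10: ref 5 -> FAULT, evict 3, frames=[1,5,4,2] (faults so far: 6)
  step 11: ref 3 -> FAULT, evict 4, frames=[1,5,3,2] (faults so far: 7)
  step 12: ref 1 -> HIT, frames=[1,5,3,2] (faults so far: 7)
  step 13: ref 5 -> HIT, frames=[1,5,3,2] (faults so far: 7)
  step 14: ref 5 -> HIT, frames=[1,5,3,2] (faults so far: 7)
  step 15: ref 1 -> HIT, frames=[1,5,3,2] (faults so far: 7)
  FIFO total faults: 7
--- LRU ---
  step 0: ref 5 -> FAULT, frames=[5,-,-,-] (faults so far: 1)
  step 1: ref 3 -> FAULT, frames=[5,3,-,-] (faults so far: 2)
  step 2: ref 3 -> HIT, frames=[5,3,-,-] (faults so far: 2)
  step 3: ref 5 -> HIT, frames=[5,3,-,-] (faults so far: 2)
  step 4: ref 3 -> HIT, frames=[5,3,-,-] (faults so far: 2)
  step 5: ref 3 -> HIT, frames=[5,3,-,-] (faults so far: 2)
  step 6: ref 4 -> FAULT, frames=[5,3,4,-] (faults so far: 3)
  step 7: ref 2 -> FAULT, frames=[5,3,4,2] (faults so far: 4)
  step 8: ref 1 -> FAULT, evict 5, frames=[1,3,4,2] (faults so far: 5)
  step 9: ref 1 -> HIT, frames=[1,3,4,2] (faults so far: 5)
  step 10: ref 5 -> FAULT, evict 3, frames=[1,5,4,2] (faults so far: 6)
  step 11: ref 3 -> FAULT, evict 4, frames=[1,5,3,2] (faults so far: 7)
  step 12: ref 1 -> HIT, frames=[1,5,3,2] (faults so far: 7)
  step 13: ref 5 -> HIT, frames=[1,5,3,2] (faults so far: 7)
  step 14: ref 5 -> HIT, frames=[1,5,3,2] (faults so far: 7)
  step 15: ref 1 -> HIT, frames=[1,5,3,2] (faults so far: 7)
  LRU total faults: 7
--- Optimal ---
  step 0: ref 5 -> FAULT, frames=[5,-,-,-] (faults so far: 1)
  step 1: ref 3 -> FAULT, frames=[5,3,-,-] (faults so far: 2)
  step 2: ref 3 -> HIT, frames=[5,3,-,-] (faults so far: 2)
  step 3: ref 5 -> HIT, frames=[5,3,-,-] (faults so far: 2)
  step 4: ref 3 -> HIT, frames=[5,3,-,-] (faults so far: 2)
  step 5: ref 3 -> HIT, frames=[5,3,-,-] (faults so far: 2)
  step 6: ref 4 -> FAULT, frames=[5,3,4,-] (faults so far: 3)
  step 7: ref 2 -> FAULT, frames=[5,3,4,2] (faults so far: 4)
  step 8: ref 1 -> FAULT, evict 2, frames=[5,3,4,1] (faults so far: 5)
  step 9: ref 1 -> HIT, frames=[5,3,4,1] (faults so far: 5)
  step 10: ref 5 -> HIT, frames=[5,3,4,1] (faults so far: 5)
  step 11: ref 3 -> HIT, frames=[5,3,4,1] (faults so far: 5)
  step 12: ref 1 -> HIT, frames=[5,3,4,1] (faults so far: 5)
  step 13: ref 5 -> HIT, frames=[5,3,4,1] (faults so far: 5)
  step 14: ref 5 -> HIT, frames=[5,3,4,1] (faults so far: 5)
  step 15: ref 1 -> HIT, frames=[5,3,4,1] (faults so far: 5)
  Optimal total faults: 5

Answer: 7 7 5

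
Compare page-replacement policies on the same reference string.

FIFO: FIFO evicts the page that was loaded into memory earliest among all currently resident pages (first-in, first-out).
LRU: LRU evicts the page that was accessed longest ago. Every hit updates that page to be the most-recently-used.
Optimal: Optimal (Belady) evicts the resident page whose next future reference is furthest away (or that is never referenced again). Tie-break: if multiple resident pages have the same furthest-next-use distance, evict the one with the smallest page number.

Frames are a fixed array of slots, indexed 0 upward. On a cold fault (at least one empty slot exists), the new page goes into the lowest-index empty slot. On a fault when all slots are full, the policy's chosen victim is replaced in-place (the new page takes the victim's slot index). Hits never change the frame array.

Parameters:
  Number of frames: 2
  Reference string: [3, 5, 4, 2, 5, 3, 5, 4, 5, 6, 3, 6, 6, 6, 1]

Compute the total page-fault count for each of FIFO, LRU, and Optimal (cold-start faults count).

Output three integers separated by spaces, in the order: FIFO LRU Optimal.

Answer: 11 10 9

Derivation:
--- FIFO ---
  step 0: ref 3 -> FAULT, frames=[3,-] (faults so far: 1)
  step 1: ref 5 -> FAULT, frames=[3,5] (faults so far: 2)
  step 2: ref 4 -> FAULT, evict 3, frames=[4,5] (faults so far: 3)
  step 3: ref 2 -> FAULT, evict 5, frames=[4,2] (faults so far: 4)
  step 4: ref 5 -> FAULT, evict 4, frames=[5,2] (faults so far: 5)
  step 5: ref 3 -> FAULT, evict 2, frames=[5,3] (faults so far: 6)
  step 6: ref 5 -> HIT, frames=[5,3] (faults so far: 6)
  step 7: ref 4 -> FAULT, evict 5, frames=[4,3] (faults so far: 7)
  step 8: ref 5 -> FAULT, evict 3, frames=[4,5] (faults so far: 8)
  step 9: ref 6 -> FAULT, evict 4, frames=[6,5] (faults so far: 9)
  step 10: ref 3 -> FAULT, evict 5, frames=[6,3] (faults so far: 10)
  step 11: ref 6 -> HIT, frames=[6,3] (faults so far: 10)
  step 12: ref 6 -> HIT, frames=[6,3] (faults so far: 10)
  step 13: ref 6 -> HIT, frames=[6,3] (faults so far: 10)
  step 14: ref 1 -> FAULT, evict 6, frames=[1,3] (faults so far: 11)
  FIFO total faults: 11
--- LRU ---
  step 0: ref 3 -> FAULT, frames=[3,-] (faults so far: 1)
  step 1: ref 5 -> FAULT, frames=[3,5] (faults so far: 2)
  step 2: ref 4 -> FAULT, evict 3, frames=[4,5] (faults so far: 3)
  step 3: ref 2 -> FAULT, evict 5, frames=[4,2] (faults so far: 4)
  step 4: ref 5 -> FAULT, evict 4, frames=[5,2] (faults so far: 5)
  step 5: ref 3 -> FAULT, evict 2, frames=[5,3] (faults so far: 6)
  step 6: ref 5 -> HIT, frames=[5,3] (faults so far: 6)
  step 7: ref 4 -> FAULT, evict 3, frames=[5,4] (faults so far: 7)
  step 8: ref 5 -> HIT, frames=[5,4] (faults so far: 7)
  step 9: ref 6 -> FAULT, evict 4, frames=[5,6] (faults so far: 8)
  step 10: ref 3 -> FAULT, evict 5, frames=[3,6] (faults so far: 9)
  step 11: ref 6 -> HIT, frames=[3,6] (faults so far: 9)
  step 12: ref 6 -> HIT, frames=[3,6] (faults so far: 9)
  step 13: ref 6 -> HIT, frames=[3,6] (faults so far: 9)
  step 14: ref 1 -> FAULT, evict 3, frames=[1,6] (faults so far: 10)
  LRU total faults: 10
--- Optimal ---
  step 0: ref 3 -> FAULT, frames=[3,-] (faults so far: 1)
  step 1: ref 5 -> FAULT, frames=[3,5] (faults so far: 2)
  step 2: ref 4 -> FAULT, evict 3, frames=[4,5] (faults so far: 3)
  step 3: ref 2 -> FAULT, evict 4, frames=[2,5] (faults so far: 4)
  step 4: ref 5 -> HIT, frames=[2,5] (faults so far: 4)
  step 5: ref 3 -> FAULT, evict 2, frames=[3,5] (faults so far: 5)
  step 6: ref 5 -> HIT, frames=[3,5] (faults so far: 5)
  step 7: ref 4 -> FAULT, evict 3, frames=[4,5] (faults so far: 6)
  step 8: ref 5 -> HIT, frames=[4,5] (faults so far: 6)
  step 9: ref 6 -> FAULT, evict 4, frames=[6,5] (faults so far: 7)
  step 10: ref 3 -> FAULT, evict 5, frames=[6,3] (faults so far: 8)
  step 11: ref 6 -> HIT, frames=[6,3] (faults so far: 8)
  step 12: ref 6 -> HIT, frames=[6,3] (faults so far: 8)
  step 13: ref 6 -> HIT, frames=[6,3] (faults so far: 8)
  step 14: ref 1 -> FAULT, evict 3, frames=[6,1] (faults so far: 9)
  Optimal total faults: 9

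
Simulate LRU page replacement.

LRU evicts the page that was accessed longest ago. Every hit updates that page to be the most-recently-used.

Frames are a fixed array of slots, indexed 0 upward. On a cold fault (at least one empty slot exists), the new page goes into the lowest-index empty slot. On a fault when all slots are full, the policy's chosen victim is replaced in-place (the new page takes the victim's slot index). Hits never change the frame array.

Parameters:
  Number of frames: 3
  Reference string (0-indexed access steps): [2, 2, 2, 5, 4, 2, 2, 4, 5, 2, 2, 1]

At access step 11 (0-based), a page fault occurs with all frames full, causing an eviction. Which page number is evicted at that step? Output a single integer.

Step 0: ref 2 -> FAULT, frames=[2,-,-]
Step 1: ref 2 -> HIT, frames=[2,-,-]
Step 2: ref 2 -> HIT, frames=[2,-,-]
Step 3: ref 5 -> FAULT, frames=[2,5,-]
Step 4: ref 4 -> FAULT, frames=[2,5,4]
Step 5: ref 2 -> HIT, frames=[2,5,4]
Step 6: ref 2 -> HIT, frames=[2,5,4]
Step 7: ref 4 -> HIT, frames=[2,5,4]
Step 8: ref 5 -> HIT, frames=[2,5,4]
Step 9: ref 2 -> HIT, frames=[2,5,4]
Step 10: ref 2 -> HIT, frames=[2,5,4]
Step 11: ref 1 -> FAULT, evict 4, frames=[2,5,1]
At step 11: evicted page 4

Answer: 4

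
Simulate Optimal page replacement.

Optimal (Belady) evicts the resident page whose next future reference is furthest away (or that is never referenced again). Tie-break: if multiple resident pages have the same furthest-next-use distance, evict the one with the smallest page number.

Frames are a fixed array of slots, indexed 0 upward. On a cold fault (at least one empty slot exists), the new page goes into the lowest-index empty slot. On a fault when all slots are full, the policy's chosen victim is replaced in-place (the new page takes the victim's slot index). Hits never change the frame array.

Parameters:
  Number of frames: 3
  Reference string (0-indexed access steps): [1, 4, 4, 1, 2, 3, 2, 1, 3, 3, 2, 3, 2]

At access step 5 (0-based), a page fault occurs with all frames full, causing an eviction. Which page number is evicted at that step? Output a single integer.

Step 0: ref 1 -> FAULT, frames=[1,-,-]
Step 1: ref 4 -> FAULT, frames=[1,4,-]
Step 2: ref 4 -> HIT, frames=[1,4,-]
Step 3: ref 1 -> HIT, frames=[1,4,-]
Step 4: ref 2 -> FAULT, frames=[1,4,2]
Step 5: ref 3 -> FAULT, evict 4, frames=[1,3,2]
At step 5: evicted page 4

Answer: 4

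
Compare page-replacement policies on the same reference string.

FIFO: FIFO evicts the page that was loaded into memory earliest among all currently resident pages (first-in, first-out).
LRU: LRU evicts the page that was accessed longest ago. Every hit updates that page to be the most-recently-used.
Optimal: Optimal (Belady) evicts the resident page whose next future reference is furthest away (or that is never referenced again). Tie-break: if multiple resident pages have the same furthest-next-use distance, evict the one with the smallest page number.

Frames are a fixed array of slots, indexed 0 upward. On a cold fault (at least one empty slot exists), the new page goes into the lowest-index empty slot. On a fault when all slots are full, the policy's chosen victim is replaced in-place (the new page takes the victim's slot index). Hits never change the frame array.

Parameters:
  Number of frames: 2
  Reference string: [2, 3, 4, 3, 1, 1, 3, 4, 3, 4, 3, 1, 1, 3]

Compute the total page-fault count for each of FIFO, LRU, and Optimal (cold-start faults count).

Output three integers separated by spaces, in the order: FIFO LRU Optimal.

Answer: 8 6 6

Derivation:
--- FIFO ---
  step 0: ref 2 -> FAULT, frames=[2,-] (faults so far: 1)
  step 1: ref 3 -> FAULT, frames=[2,3] (faults so far: 2)
  step 2: ref 4 -> FAULT, evict 2, frames=[4,3] (faults so far: 3)
  step 3: ref 3 -> HIT, frames=[4,3] (faults so far: 3)
  step 4: ref 1 -> FAULT, evict 3, frames=[4,1] (faults so far: 4)
  step 5: ref 1 -> HIT, frames=[4,1] (faults so far: 4)
  step 6: ref 3 -> FAULT, evict 4, frames=[3,1] (faults so far: 5)
  step 7: ref 4 -> FAULT, evict 1, frames=[3,4] (faults so far: 6)
  step 8: ref 3 -> HIT, frames=[3,4] (faults so far: 6)
  step 9: ref 4 -> HIT, frames=[3,4] (faults so far: 6)
  step 10: ref 3 -> HIT, frames=[3,4] (faults so far: 6)
  step 11: ref 1 -> FAULT, evict 3, frames=[1,4] (faults so far: 7)
  step 12: ref 1 -> HIT, frames=[1,4] (faults so far: 7)
  step 13: ref 3 -> FAULT, evict 4, frames=[1,3] (faults so far: 8)
  FIFO total faults: 8
--- LRU ---
  step 0: ref 2 -> FAULT, frames=[2,-] (faults so far: 1)
  step 1: ref 3 -> FAULT, frames=[2,3] (faults so far: 2)
  step 2: ref 4 -> FAULT, evict 2, frames=[4,3] (faults so far: 3)
  step 3: ref 3 -> HIT, frames=[4,3] (faults so far: 3)
  step 4: ref 1 -> FAULT, evict 4, frames=[1,3] (faults so far: 4)
  step 5: ref 1 -> HIT, frames=[1,3] (faults so far: 4)
  step 6: ref 3 -> HIT, frames=[1,3] (faults so far: 4)
  step 7: ref 4 -> FAULT, evict 1, frames=[4,3] (faults so far: 5)
  step 8: ref 3 -> HIT, frames=[4,3] (faults so far: 5)
  step 9: ref 4 -> HIT, frames=[4,3] (faults so far: 5)
  step 10: ref 3 -> HIT, frames=[4,3] (faults so far: 5)
  step 11: ref 1 -> FAULT, evict 4, frames=[1,3] (faults so far: 6)
  step 12: ref 1 -> HIT, frames=[1,3] (faults so far: 6)
  step 13: ref 3 -> HIT, frames=[1,3] (faults so far: 6)
  LRU total faults: 6
--- Optimal ---
  step 0: ref 2 -> FAULT, frames=[2,-] (faults so far: 1)
  step 1: ref 3 -> FAULT, frames=[2,3] (faults so far: 2)
  step 2: ref 4 -> FAULT, evict 2, frames=[4,3] (faults so far: 3)
  step 3: ref 3 -> HIT, frames=[4,3] (faults so far: 3)
  step 4: ref 1 -> FAULT, evict 4, frames=[1,3] (faults so far: 4)
  step 5: ref 1 -> HIT, frames=[1,3] (faults so far: 4)
  step 6: ref 3 -> HIT, frames=[1,3] (faults so far: 4)
  step 7: ref 4 -> FAULT, evict 1, frames=[4,3] (faults so far: 5)
  step 8: ref 3 -> HIT, frames=[4,3] (faults so far: 5)
  step 9: ref 4 -> HIT, frames=[4,3] (faults so far: 5)
  step 10: ref 3 -> HIT, frames=[4,3] (faults so far: 5)
  step 11: ref 1 -> FAULT, evict 4, frames=[1,3] (faults so far: 6)
  step 12: ref 1 -> HIT, frames=[1,3] (faults so far: 6)
  step 13: ref 3 -> HIT, frames=[1,3] (faults so far: 6)
  Optimal total faults: 6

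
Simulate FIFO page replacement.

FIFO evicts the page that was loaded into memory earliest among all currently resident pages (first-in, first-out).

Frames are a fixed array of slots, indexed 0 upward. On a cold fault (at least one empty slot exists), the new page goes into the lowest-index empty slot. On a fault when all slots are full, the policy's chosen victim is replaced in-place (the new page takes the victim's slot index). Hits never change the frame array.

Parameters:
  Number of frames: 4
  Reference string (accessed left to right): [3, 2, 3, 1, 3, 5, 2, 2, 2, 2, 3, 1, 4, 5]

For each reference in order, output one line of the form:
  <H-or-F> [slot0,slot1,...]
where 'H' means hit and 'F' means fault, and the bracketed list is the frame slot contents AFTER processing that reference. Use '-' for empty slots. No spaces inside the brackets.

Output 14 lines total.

F [3,-,-,-]
F [3,2,-,-]
H [3,2,-,-]
F [3,2,1,-]
H [3,2,1,-]
F [3,2,1,5]
H [3,2,1,5]
H [3,2,1,5]
H [3,2,1,5]
H [3,2,1,5]
H [3,2,1,5]
H [3,2,1,5]
F [4,2,1,5]
H [4,2,1,5]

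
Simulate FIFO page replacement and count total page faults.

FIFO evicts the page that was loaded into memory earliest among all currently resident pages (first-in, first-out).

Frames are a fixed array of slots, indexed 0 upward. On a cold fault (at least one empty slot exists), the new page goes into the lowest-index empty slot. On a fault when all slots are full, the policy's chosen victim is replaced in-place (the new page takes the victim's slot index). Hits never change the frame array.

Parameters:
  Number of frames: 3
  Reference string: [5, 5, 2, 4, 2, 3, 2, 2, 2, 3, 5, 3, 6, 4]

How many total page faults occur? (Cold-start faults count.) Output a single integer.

Answer: 7

Derivation:
Step 0: ref 5 → FAULT, frames=[5,-,-]
Step 1: ref 5 → HIT, frames=[5,-,-]
Step 2: ref 2 → FAULT, frames=[5,2,-]
Step 3: ref 4 → FAULT, frames=[5,2,4]
Step 4: ref 2 → HIT, frames=[5,2,4]
Step 5: ref 3 → FAULT (evict 5), frames=[3,2,4]
Step 6: ref 2 → HIT, frames=[3,2,4]
Step 7: ref 2 → HIT, frames=[3,2,4]
Step 8: ref 2 → HIT, frames=[3,2,4]
Step 9: ref 3 → HIT, frames=[3,2,4]
Step 10: ref 5 → FAULT (evict 2), frames=[3,5,4]
Step 11: ref 3 → HIT, frames=[3,5,4]
Step 12: ref 6 → FAULT (evict 4), frames=[3,5,6]
Step 13: ref 4 → FAULT (evict 3), frames=[4,5,6]
Total faults: 7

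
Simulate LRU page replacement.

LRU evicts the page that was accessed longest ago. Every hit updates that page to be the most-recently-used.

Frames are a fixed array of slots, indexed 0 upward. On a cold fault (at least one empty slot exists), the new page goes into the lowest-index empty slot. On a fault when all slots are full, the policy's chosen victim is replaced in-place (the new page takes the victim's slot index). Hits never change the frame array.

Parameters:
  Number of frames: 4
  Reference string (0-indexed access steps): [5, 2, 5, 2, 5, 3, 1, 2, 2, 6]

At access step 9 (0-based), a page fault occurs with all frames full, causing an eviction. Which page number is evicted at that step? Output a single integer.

Answer: 5

Derivation:
Step 0: ref 5 -> FAULT, frames=[5,-,-,-]
Step 1: ref 2 -> FAULT, frames=[5,2,-,-]
Step 2: ref 5 -> HIT, frames=[5,2,-,-]
Step 3: ref 2 -> HIT, frames=[5,2,-,-]
Step 4: ref 5 -> HIT, frames=[5,2,-,-]
Step 5: ref 3 -> FAULT, frames=[5,2,3,-]
Step 6: ref 1 -> FAULT, frames=[5,2,3,1]
Step 7: ref 2 -> HIT, frames=[5,2,3,1]
Step 8: ref 2 -> HIT, frames=[5,2,3,1]
Step 9: ref 6 -> FAULT, evict 5, frames=[6,2,3,1]
At step 9: evicted page 5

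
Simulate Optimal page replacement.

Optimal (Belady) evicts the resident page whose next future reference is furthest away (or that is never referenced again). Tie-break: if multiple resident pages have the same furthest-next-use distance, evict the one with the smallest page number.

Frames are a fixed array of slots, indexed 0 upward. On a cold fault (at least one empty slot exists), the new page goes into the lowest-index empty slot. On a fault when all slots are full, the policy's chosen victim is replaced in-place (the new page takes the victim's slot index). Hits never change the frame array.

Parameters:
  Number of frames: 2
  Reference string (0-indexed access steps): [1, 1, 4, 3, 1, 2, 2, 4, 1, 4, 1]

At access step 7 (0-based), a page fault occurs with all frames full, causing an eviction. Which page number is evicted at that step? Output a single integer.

Answer: 2

Derivation:
Step 0: ref 1 -> FAULT, frames=[1,-]
Step 1: ref 1 -> HIT, frames=[1,-]
Step 2: ref 4 -> FAULT, frames=[1,4]
Step 3: ref 3 -> FAULT, evict 4, frames=[1,3]
Step 4: ref 1 -> HIT, frames=[1,3]
Step 5: ref 2 -> FAULT, evict 3, frames=[1,2]
Step 6: ref 2 -> HIT, frames=[1,2]
Step 7: ref 4 -> FAULT, evict 2, frames=[1,4]
At step 7: evicted page 2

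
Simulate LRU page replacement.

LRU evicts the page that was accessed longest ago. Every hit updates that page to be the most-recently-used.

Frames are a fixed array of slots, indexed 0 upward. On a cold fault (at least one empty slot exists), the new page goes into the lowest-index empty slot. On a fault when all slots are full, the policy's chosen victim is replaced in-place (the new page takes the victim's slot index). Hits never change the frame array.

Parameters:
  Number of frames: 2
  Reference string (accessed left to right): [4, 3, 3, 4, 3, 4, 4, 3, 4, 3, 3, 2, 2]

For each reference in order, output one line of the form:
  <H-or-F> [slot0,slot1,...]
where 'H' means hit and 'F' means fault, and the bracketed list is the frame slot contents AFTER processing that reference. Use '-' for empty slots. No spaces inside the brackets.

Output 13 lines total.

F [4,-]
F [4,3]
H [4,3]
H [4,3]
H [4,3]
H [4,3]
H [4,3]
H [4,3]
H [4,3]
H [4,3]
H [4,3]
F [2,3]
H [2,3]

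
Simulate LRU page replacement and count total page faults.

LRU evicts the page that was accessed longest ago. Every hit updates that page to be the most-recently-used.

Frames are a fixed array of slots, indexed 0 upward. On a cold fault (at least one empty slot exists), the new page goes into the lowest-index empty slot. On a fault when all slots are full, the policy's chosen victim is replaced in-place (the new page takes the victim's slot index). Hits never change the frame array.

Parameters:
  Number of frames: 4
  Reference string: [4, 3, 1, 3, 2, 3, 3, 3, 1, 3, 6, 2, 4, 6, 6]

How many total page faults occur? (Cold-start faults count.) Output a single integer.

Answer: 6

Derivation:
Step 0: ref 4 → FAULT, frames=[4,-,-,-]
Step 1: ref 3 → FAULT, frames=[4,3,-,-]
Step 2: ref 1 → FAULT, frames=[4,3,1,-]
Step 3: ref 3 → HIT, frames=[4,3,1,-]
Step 4: ref 2 → FAULT, frames=[4,3,1,2]
Step 5: ref 3 → HIT, frames=[4,3,1,2]
Step 6: ref 3 → HIT, frames=[4,3,1,2]
Step 7: ref 3 → HIT, frames=[4,3,1,2]
Step 8: ref 1 → HIT, frames=[4,3,1,2]
Step 9: ref 3 → HIT, frames=[4,3,1,2]
Step 10: ref 6 → FAULT (evict 4), frames=[6,3,1,2]
Step 11: ref 2 → HIT, frames=[6,3,1,2]
Step 12: ref 4 → FAULT (evict 1), frames=[6,3,4,2]
Step 13: ref 6 → HIT, frames=[6,3,4,2]
Step 14: ref 6 → HIT, frames=[6,3,4,2]
Total faults: 6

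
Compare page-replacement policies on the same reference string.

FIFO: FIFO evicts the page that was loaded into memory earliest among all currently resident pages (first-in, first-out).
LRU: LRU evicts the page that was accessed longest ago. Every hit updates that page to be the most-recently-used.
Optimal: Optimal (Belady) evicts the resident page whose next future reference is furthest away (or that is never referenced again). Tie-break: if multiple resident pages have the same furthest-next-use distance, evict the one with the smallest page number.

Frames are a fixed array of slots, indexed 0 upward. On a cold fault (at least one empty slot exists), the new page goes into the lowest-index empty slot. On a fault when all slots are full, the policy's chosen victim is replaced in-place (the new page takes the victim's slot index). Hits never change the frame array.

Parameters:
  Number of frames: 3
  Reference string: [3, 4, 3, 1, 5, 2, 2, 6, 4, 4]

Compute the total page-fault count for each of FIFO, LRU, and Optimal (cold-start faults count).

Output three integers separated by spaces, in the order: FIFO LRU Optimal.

Answer: 7 7 6

Derivation:
--- FIFO ---
  step 0: ref 3 -> FAULT, frames=[3,-,-] (faults so far: 1)
  step 1: ref 4 -> FAULT, frames=[3,4,-] (faults so far: 2)
  step 2: ref 3 -> HIT, frames=[3,4,-] (faults so far: 2)
  step 3: ref 1 -> FAULT, frames=[3,4,1] (faults so far: 3)
  step 4: ref 5 -> FAULT, evict 3, frames=[5,4,1] (faults so far: 4)
  step 5: ref 2 -> FAULT, evict 4, frames=[5,2,1] (faults so far: 5)
  step 6: ref 2 -> HIT, frames=[5,2,1] (faults so far: 5)
  step 7: ref 6 -> FAULT, evict 1, frames=[5,2,6] (faults so far: 6)
  step 8: ref 4 -> FAULT, evict 5, frames=[4,2,6] (faults so far: 7)
  step 9: ref 4 -> HIT, frames=[4,2,6] (faults so far: 7)
  FIFO total faults: 7
--- LRU ---
  step 0: ref 3 -> FAULT, frames=[3,-,-] (faults so far: 1)
  step 1: ref 4 -> FAULT, frames=[3,4,-] (faults so far: 2)
  step 2: ref 3 -> HIT, frames=[3,4,-] (faults so far: 2)
  step 3: ref 1 -> FAULT, frames=[3,4,1] (faults so far: 3)
  step 4: ref 5 -> FAULT, evict 4, frames=[3,5,1] (faults so far: 4)
  step 5: ref 2 -> FAULT, evict 3, frames=[2,5,1] (faults so far: 5)
  step 6: ref 2 -> HIT, frames=[2,5,1] (faults so far: 5)
  step 7: ref 6 -> FAULT, evict 1, frames=[2,5,6] (faults so far: 6)
  step 8: ref 4 -> FAULT, evict 5, frames=[2,4,6] (faults so far: 7)
  step 9: ref 4 -> HIT, frames=[2,4,6] (faults so far: 7)
  LRU total faults: 7
--- Optimal ---
  step 0: ref 3 -> FAULT, frames=[3,-,-] (faults so far: 1)
  step 1: ref 4 -> FAULT, frames=[3,4,-] (faults so far: 2)
  step 2: ref 3 -> HIT, frames=[3,4,-] (faults so far: 2)
  step 3: ref 1 -> FAULT, frames=[3,4,1] (faults so far: 3)
  step 4: ref 5 -> FAULT, evict 1, frames=[3,4,5] (faults so far: 4)
  step 5: ref 2 -> FAULT, evict 3, frames=[2,4,5] (faults so far: 5)
  step 6: ref 2 -> HIT, frames=[2,4,5] (faults so far: 5)
  step 7: ref 6 -> FAULT, evict 2, frames=[6,4,5] (faults so far: 6)
  step 8: ref 4 -> HIT, frames=[6,4,5] (faults so far: 6)
  step 9: ref 4 -> HIT, frames=[6,4,5] (faults so far: 6)
  Optimal total faults: 6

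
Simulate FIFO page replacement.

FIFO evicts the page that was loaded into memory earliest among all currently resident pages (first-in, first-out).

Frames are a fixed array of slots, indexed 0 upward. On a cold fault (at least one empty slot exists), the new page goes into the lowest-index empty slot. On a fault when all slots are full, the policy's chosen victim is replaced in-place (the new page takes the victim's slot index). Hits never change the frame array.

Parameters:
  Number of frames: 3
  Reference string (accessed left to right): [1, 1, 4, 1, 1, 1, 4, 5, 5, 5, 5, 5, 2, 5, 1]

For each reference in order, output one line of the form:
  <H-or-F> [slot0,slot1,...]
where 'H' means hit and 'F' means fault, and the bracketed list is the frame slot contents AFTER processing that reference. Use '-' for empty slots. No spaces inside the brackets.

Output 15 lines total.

F [1,-,-]
H [1,-,-]
F [1,4,-]
H [1,4,-]
H [1,4,-]
H [1,4,-]
H [1,4,-]
F [1,4,5]
H [1,4,5]
H [1,4,5]
H [1,4,5]
H [1,4,5]
F [2,4,5]
H [2,4,5]
F [2,1,5]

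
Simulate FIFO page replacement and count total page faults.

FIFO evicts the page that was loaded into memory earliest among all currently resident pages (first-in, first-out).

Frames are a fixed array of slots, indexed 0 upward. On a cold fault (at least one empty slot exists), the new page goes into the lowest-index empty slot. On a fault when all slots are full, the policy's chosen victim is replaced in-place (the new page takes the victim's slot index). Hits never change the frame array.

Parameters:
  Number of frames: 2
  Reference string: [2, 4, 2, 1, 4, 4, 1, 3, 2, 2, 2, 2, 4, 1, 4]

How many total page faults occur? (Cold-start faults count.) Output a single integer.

Step 0: ref 2 → FAULT, frames=[2,-]
Step 1: ref 4 → FAULT, frames=[2,4]
Step 2: ref 2 → HIT, frames=[2,4]
Step 3: ref 1 → FAULT (evict 2), frames=[1,4]
Step 4: ref 4 → HIT, frames=[1,4]
Step 5: ref 4 → HIT, frames=[1,4]
Step 6: ref 1 → HIT, frames=[1,4]
Step 7: ref 3 → FAULT (evict 4), frames=[1,3]
Step 8: ref 2 → FAULT (evict 1), frames=[2,3]
Step 9: ref 2 → HIT, frames=[2,3]
Step 10: ref 2 → HIT, frames=[2,3]
Step 11: ref 2 → HIT, frames=[2,3]
Step 12: ref 4 → FAULT (evict 3), frames=[2,4]
Step 13: ref 1 → FAULT (evict 2), frames=[1,4]
Step 14: ref 4 → HIT, frames=[1,4]
Total faults: 7

Answer: 7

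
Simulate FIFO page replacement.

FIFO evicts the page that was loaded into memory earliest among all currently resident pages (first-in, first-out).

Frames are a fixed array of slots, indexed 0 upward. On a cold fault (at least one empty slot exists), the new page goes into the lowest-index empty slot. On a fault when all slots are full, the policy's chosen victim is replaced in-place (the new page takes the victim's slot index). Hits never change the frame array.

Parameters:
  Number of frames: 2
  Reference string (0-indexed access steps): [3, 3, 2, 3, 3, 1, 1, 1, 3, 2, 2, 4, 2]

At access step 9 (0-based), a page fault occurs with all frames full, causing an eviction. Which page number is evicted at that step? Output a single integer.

Step 0: ref 3 -> FAULT, frames=[3,-]
Step 1: ref 3 -> HIT, frames=[3,-]
Step 2: ref 2 -> FAULT, frames=[3,2]
Step 3: ref 3 -> HIT, frames=[3,2]
Step 4: ref 3 -> HIT, frames=[3,2]
Step 5: ref 1 -> FAULT, evict 3, frames=[1,2]
Step 6: ref 1 -> HIT, frames=[1,2]
Step 7: ref 1 -> HIT, frames=[1,2]
Step 8: ref 3 -> FAULT, evict 2, frames=[1,3]
Step 9: ref 2 -> FAULT, evict 1, frames=[2,3]
At step 9: evicted page 1

Answer: 1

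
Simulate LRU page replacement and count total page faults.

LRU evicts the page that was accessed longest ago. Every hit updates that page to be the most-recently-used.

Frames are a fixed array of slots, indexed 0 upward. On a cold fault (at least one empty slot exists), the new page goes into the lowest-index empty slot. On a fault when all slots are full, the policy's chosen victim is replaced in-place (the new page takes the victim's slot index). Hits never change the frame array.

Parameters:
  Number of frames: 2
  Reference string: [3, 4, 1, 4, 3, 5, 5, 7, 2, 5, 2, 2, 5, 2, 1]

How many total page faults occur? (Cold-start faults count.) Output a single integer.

Answer: 9

Derivation:
Step 0: ref 3 → FAULT, frames=[3,-]
Step 1: ref 4 → FAULT, frames=[3,4]
Step 2: ref 1 → FAULT (evict 3), frames=[1,4]
Step 3: ref 4 → HIT, frames=[1,4]
Step 4: ref 3 → FAULT (evict 1), frames=[3,4]
Step 5: ref 5 → FAULT (evict 4), frames=[3,5]
Step 6: ref 5 → HIT, frames=[3,5]
Step 7: ref 7 → FAULT (evict 3), frames=[7,5]
Step 8: ref 2 → FAULT (evict 5), frames=[7,2]
Step 9: ref 5 → FAULT (evict 7), frames=[5,2]
Step 10: ref 2 → HIT, frames=[5,2]
Step 11: ref 2 → HIT, frames=[5,2]
Step 12: ref 5 → HIT, frames=[5,2]
Step 13: ref 2 → HIT, frames=[5,2]
Step 14: ref 1 → FAULT (evict 5), frames=[1,2]
Total faults: 9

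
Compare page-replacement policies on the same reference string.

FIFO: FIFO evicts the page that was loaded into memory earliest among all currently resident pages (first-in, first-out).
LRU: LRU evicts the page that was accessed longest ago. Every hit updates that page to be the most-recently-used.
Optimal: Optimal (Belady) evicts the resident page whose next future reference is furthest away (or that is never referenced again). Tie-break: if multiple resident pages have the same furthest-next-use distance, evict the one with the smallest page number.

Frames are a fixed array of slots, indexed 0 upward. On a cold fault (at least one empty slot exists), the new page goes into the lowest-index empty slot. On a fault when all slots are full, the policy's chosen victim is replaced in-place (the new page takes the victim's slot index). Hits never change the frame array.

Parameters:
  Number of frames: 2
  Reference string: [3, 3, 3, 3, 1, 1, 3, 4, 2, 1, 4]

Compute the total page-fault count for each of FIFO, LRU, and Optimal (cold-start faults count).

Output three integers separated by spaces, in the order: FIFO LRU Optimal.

Answer: 6 6 5

Derivation:
--- FIFO ---
  step 0: ref 3 -> FAULT, frames=[3,-] (faults so far: 1)
  step 1: ref 3 -> HIT, frames=[3,-] (faults so far: 1)
  step 2: ref 3 -> HIT, frames=[3,-] (faults so far: 1)
  step 3: ref 3 -> HIT, frames=[3,-] (faults so far: 1)
  step 4: ref 1 -> FAULT, frames=[3,1] (faults so far: 2)
  step 5: ref 1 -> HIT, frames=[3,1] (faults so far: 2)
  step 6: ref 3 -> HIT, frames=[3,1] (faults so far: 2)
  step 7: ref 4 -> FAULT, evict 3, frames=[4,1] (faults so far: 3)
  step 8: ref 2 -> FAULT, evict 1, frames=[4,2] (faults so far: 4)
  step 9: ref 1 -> FAULT, evict 4, frames=[1,2] (faults so far: 5)
  step 10: ref 4 -> FAULT, evict 2, frames=[1,4] (faults so far: 6)
  FIFO total faults: 6
--- LRU ---
  step 0: ref 3 -> FAULT, frames=[3,-] (faults so far: 1)
  step 1: ref 3 -> HIT, frames=[3,-] (faults so far: 1)
  step 2: ref 3 -> HIT, frames=[3,-] (faults so far: 1)
  step 3: ref 3 -> HIT, frames=[3,-] (faults so far: 1)
  step 4: ref 1 -> FAULT, frames=[3,1] (faults so far: 2)
  step 5: ref 1 -> HIT, frames=[3,1] (faults so far: 2)
  step 6: ref 3 -> HIT, frames=[3,1] (faults so far: 2)
  step 7: ref 4 -> FAULT, evict 1, frames=[3,4] (faults so far: 3)
  step 8: ref 2 -> FAULT, evict 3, frames=[2,4] (faults so far: 4)
  step 9: ref 1 -> FAULT, evict 4, frames=[2,1] (faults so far: 5)
  step 10: ref 4 -> FAULT, evict 2, frames=[4,1] (faults so far: 6)
  LRU total faults: 6
--- Optimal ---
  step 0: ref 3 -> FAULT, frames=[3,-] (faults so far: 1)
  step 1: ref 3 -> HIT, frames=[3,-] (faults so far: 1)
  step 2: ref 3 -> HIT, frames=[3,-] (faults so far: 1)
  step 3: ref 3 -> HIT, frames=[3,-] (faults so far: 1)
  step 4: ref 1 -> FAULT, frames=[3,1] (faults so far: 2)
  step 5: ref 1 -> HIT, frames=[3,1] (faults so far: 2)
  step 6: ref 3 -> HIT, frames=[3,1] (faults so far: 2)
  step 7: ref 4 -> FAULT, evict 3, frames=[4,1] (faults so far: 3)
  step 8: ref 2 -> FAULT, evict 4, frames=[2,1] (faults so far: 4)
  step 9: ref 1 -> HIT, frames=[2,1] (faults so far: 4)
  step 10: ref 4 -> FAULT, evict 1, frames=[2,4] (faults so far: 5)
  Optimal total faults: 5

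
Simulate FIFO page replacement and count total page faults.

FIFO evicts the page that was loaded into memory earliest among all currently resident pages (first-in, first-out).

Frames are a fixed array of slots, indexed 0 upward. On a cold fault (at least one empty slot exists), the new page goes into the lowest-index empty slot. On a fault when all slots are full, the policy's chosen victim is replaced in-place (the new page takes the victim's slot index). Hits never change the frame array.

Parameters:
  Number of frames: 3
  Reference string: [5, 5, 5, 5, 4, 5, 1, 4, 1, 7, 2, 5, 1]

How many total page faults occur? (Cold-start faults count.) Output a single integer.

Answer: 7

Derivation:
Step 0: ref 5 → FAULT, frames=[5,-,-]
Step 1: ref 5 → HIT, frames=[5,-,-]
Step 2: ref 5 → HIT, frames=[5,-,-]
Step 3: ref 5 → HIT, frames=[5,-,-]
Step 4: ref 4 → FAULT, frames=[5,4,-]
Step 5: ref 5 → HIT, frames=[5,4,-]
Step 6: ref 1 → FAULT, frames=[5,4,1]
Step 7: ref 4 → HIT, frames=[5,4,1]
Step 8: ref 1 → HIT, frames=[5,4,1]
Step 9: ref 7 → FAULT (evict 5), frames=[7,4,1]
Step 10: ref 2 → FAULT (evict 4), frames=[7,2,1]
Step 11: ref 5 → FAULT (evict 1), frames=[7,2,5]
Step 12: ref 1 → FAULT (evict 7), frames=[1,2,5]
Total faults: 7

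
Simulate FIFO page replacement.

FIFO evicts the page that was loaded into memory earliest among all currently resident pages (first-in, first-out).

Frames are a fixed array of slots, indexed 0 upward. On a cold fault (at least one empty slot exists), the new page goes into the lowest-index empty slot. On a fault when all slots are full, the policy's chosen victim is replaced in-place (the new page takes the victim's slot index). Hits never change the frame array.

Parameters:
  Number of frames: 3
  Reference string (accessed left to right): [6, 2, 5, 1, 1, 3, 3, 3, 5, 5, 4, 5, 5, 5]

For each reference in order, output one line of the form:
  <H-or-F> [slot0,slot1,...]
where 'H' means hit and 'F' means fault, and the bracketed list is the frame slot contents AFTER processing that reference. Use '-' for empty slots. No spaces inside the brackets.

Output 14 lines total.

F [6,-,-]
F [6,2,-]
F [6,2,5]
F [1,2,5]
H [1,2,5]
F [1,3,5]
H [1,3,5]
H [1,3,5]
H [1,3,5]
H [1,3,5]
F [1,3,4]
F [5,3,4]
H [5,3,4]
H [5,3,4]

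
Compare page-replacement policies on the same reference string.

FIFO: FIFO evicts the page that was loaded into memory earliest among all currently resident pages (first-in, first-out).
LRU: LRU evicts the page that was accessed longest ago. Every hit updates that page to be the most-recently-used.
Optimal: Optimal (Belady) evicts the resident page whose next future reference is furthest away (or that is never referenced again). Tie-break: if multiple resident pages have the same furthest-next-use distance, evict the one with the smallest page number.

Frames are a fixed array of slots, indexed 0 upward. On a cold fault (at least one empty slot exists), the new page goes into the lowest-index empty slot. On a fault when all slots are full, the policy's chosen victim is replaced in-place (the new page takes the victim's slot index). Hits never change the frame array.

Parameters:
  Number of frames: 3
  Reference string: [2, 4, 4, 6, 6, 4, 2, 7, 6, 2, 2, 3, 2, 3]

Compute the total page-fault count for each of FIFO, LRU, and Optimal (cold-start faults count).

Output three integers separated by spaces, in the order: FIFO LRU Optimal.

--- FIFO ---
  step 0: ref 2 -> FAULT, frames=[2,-,-] (faults so far: 1)
  step 1: ref 4 -> FAULT, frames=[2,4,-] (faults so far: 2)
  step 2: ref 4 -> HIT, frames=[2,4,-] (faults so far: 2)
  step 3: ref 6 -> FAULT, frames=[2,4,6] (faults so far: 3)
  step 4: ref 6 -> HIT, frames=[2,4,6] (faults so far: 3)
  step 5: ref 4 -> HIT, frames=[2,4,6] (faults so far: 3)
  step 6: ref 2 -> HIT, frames=[2,4,6] (faults so far: 3)
  step 7: ref 7 -> FAULT, evict 2, frames=[7,4,6] (faults so far: 4)
  step 8: ref 6 -> HIT, frames=[7,4,6] (faults so far: 4)
  step 9: ref 2 -> FAULT, evict 4, frames=[7,2,6] (faults so far: 5)
  step 10: ref 2 -> HIT, frames=[7,2,6] (faults so far: 5)
  step 11: ref 3 -> FAULT, evict 6, frames=[7,2,3] (faults so far: 6)
  step 12: ref 2 -> HIT, frames=[7,2,3] (faults so far: 6)
  step 13: ref 3 -> HIT, frames=[7,2,3] (faults so far: 6)
  FIFO total faults: 6
--- LRU ---
  step 0: ref 2 -> FAULT, frames=[2,-,-] (faults so far: 1)
  step 1: ref 4 -> FAULT, frames=[2,4,-] (faults so far: 2)
  step 2: ref 4 -> HIT, frames=[2,4,-] (faults so far: 2)
  step 3: ref 6 -> FAULT, frames=[2,4,6] (faults so far: 3)
  step 4: ref 6 -> HIT, frames=[2,4,6] (faults so far: 3)
  step 5: ref 4 -> HIT, frames=[2,4,6] (faults so far: 3)
  step 6: ref 2 -> HIT, frames=[2,4,6] (faults so far: 3)
  step 7: ref 7 -> FAULT, evict 6, frames=[2,4,7] (faults so far: 4)
  step 8: ref 6 -> FAULT, evict 4, frames=[2,6,7] (faults so far: 5)
  step 9: ref 2 -> HIT, frames=[2,6,7] (faults so far: 5)
  step 10: ref 2 -> HIT, frames=[2,6,7] (faults so far: 5)
  step 11: ref 3 -> FAULT, evict 7, frames=[2,6,3] (faults so far: 6)
  step 12: ref 2 -> HIT, frames=[2,6,3] (faults so far: 6)
  step 13: ref 3 -> HIT, frames=[2,6,3] (faults so far: 6)
  LRU total faults: 6
--- Optimal ---
  step 0: ref 2 -> FAULT, frames=[2,-,-] (faults so far: 1)
  step 1: ref 4 -> FAULT, frames=[2,4,-] (faults so far: 2)
  step 2: ref 4 -> HIT, frames=[2,4,-] (faults so far: 2)
  step 3: ref 6 -> FAULT, frames=[2,4,6] (faults so far: 3)
  step 4: ref 6 -> HIT, frames=[2,4,6] (faults so far: 3)
  step 5: ref 4 -> HIT, frames=[2,4,6] (faults so far: 3)
  step 6: ref 2 -> HIT, frames=[2,4,6] (faults so far: 3)
  step 7: ref 7 -> FAULT, evict 4, frames=[2,7,6] (faults so far: 4)
  step 8: ref 6 -> HIT, frames=[2,7,6] (faults so far: 4)
  step 9: ref 2 -> HIT, frames=[2,7,6] (faults so far: 4)
  step 10: ref 2 -> HIT, frames=[2,7,6] (faults so far: 4)
  step 11: ref 3 -> FAULT, evict 6, frames=[2,7,3] (faults so far: 5)
  step 12: ref 2 -> HIT, frames=[2,7,3] (faults so far: 5)
  step 13: ref 3 -> HIT, frames=[2,7,3] (faults so far: 5)
  Optimal total faults: 5

Answer: 6 6 5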